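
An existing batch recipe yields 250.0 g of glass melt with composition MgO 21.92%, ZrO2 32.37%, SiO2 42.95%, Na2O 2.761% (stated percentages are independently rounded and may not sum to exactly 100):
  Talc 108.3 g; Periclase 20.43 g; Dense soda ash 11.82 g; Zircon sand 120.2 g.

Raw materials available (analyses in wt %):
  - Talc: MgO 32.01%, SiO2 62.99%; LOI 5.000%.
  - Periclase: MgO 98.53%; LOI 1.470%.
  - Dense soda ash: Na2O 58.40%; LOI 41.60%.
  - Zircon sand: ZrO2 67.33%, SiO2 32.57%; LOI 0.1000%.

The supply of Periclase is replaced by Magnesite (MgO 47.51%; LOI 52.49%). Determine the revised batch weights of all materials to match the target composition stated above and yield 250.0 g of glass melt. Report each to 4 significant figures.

The intermediate values appear (rounded to 4 significant digits) alongside each step — every computation carries full float precision in every operation; every reported result is rounded a single time — derived quantities (the totals, glass mass, the four compositions, yield, ignition loss) are recomputed starting from the weights on 250.0 g of glass at full float precision, exactly as shown in problem or answer.
Oxide-by-oxide targets in 250.0 g glass melt:
  MgO: 21.92% × 250.0 = 54.80 g
  ZrO2: 32.37% × 250.0 = 80.92 g
  SiO2: 42.95% × 250.0 = 107.4 g
  Na2O: 2.761% × 250.0 = 6.902 g
Per-oxide balance check from the weights as reported, under the basis named above (oxide sums agree with the targets inside rounding margins):
  MgO: 108.3·0.3201 + 42.37·0.4751 = 54.80 g (target 54.80 g)
  ZrO2: 120.2·0.6733 = 80.93 g (target 80.92 g)
  SiO2: 108.3·0.6299 + 120.2·0.3257 = 107.4 g (target 107.4 g)
  Na2O: 11.82·0.5840 = 6.903 g (target 6.902 g)
Glass-mass bookkeeping: the batch minus its LOI: 250.0 g (per-oxide target masses sum to 250.0 g; the stated basis being 250.0 g — rounding explains the deltas).
Adding the batch up: Σ batch = 282.7 g; LOI loss = Σ batch·LOI = 32.69 g; glass ÷ batch gives a yield of 88.44%.

Revised batch per 250.0 g glass melt:
  Talc: 108.3 g
  Magnesite: 42.37 g
  Dense soda ash: 11.82 g
  Zircon sand: 120.2 g
Total batch = 282.7 g; LOI loss = 32.69 g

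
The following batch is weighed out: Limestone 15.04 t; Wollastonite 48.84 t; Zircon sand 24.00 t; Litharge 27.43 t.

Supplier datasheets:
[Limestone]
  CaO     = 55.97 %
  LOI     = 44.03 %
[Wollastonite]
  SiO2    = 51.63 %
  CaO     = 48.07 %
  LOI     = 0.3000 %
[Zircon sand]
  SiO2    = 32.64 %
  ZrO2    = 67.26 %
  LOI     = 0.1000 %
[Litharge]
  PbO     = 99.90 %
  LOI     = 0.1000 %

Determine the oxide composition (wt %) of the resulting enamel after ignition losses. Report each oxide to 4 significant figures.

Glass mass = 108.5 t (batch 115.3 − LOI 6.820).
Composition: SiO2 30.46%, ZrO2 14.88%, CaO 29.40%, PbO 25.26%

Full precision is kept in all steps. Working values are printed with 4-significant-digit rounding in the printout; exactly one rounding is applied to each reported number. All derived quantities (the totals, the yield, the four compositions, net glass mass, ignition loss) are carried at exact precision from the batch weights per 108.5 t of glass exactly as printed in question or answer.
Delivered oxide masses:
  SiO2: 48.84·0.5163 + 24.00·0.3264 = 33.05 t
  ZrO2: 24.00·0.6726 = 16.14 t
  CaO: 15.04·0.5597 + 48.84·0.4807 = 31.90 t
  PbO: 27.43·0.9990 = 27.40 t
LOI: 15.04·0.4403 + 48.84·0.003000 + 24.00·0.001000 + 27.43·0.001000 = 6.820 t
Glass = total batch minus LOI = 115.3 − 6.820 = 108.5 t (matching Σ of the oxides)
wt % = oxide mass / glass mass × 100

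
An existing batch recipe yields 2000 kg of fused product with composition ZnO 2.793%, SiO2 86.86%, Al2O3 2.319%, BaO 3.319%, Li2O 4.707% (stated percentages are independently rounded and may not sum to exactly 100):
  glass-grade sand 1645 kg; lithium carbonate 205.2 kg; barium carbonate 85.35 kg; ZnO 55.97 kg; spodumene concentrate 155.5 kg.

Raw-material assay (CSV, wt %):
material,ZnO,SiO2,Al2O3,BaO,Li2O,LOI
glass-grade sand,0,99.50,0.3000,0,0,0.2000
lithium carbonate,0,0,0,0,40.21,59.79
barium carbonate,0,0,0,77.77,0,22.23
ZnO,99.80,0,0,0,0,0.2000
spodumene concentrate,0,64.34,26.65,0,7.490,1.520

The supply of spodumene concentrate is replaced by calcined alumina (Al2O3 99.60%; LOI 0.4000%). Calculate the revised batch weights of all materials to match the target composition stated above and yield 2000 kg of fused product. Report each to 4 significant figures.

Values along the way are displayed (rounded to 4 significant digits) in the printout. All internal work maintains exact precision at all times; every reported result takes a single rounding. All derived quantities (yield, glass mass, ignition loss, the five compositions, totals) are computed at full precision from the batch weights per 2000 kg of glass, exactly as printed in the question or the answer.
Per-oxide target masses for 2000 kg fused product:
  ZnO: 2.793% × 2000 = 55.86 kg
  SiO2: 86.86% × 2000 = 1737 kg
  Al2O3: 2.319% × 2000 = 46.38 kg
  BaO: 3.319% × 2000 = 66.38 kg
  Li2O: 4.707% × 2000 = 94.14 kg
Balance tally, oxide-wise, on the weights just shown, per the basis as stated (each sum matches its target mass inside rounding margins):
  ZnO: 55.97·0.9980 = 55.86 kg (target 55.86 kg)
  SiO2: 1746·0.9950 = 1737 kg (target 1737 kg)
  Al2O3: 1746·0.003000 + 41.31·0.9960 = 46.38 kg (target 46.38 kg)
  BaO: 85.35·0.7777 = 66.38 kg (target 66.38 kg)
  Li2O: 234.1·0.4021 = 94.13 kg (target 94.14 kg)
The glass-mass cross-check: total batch − LOI = 2000 kg (targets for the oxides total 2000 kg; versus the stated basis of 2000 kg — rounding explains the deltas).
Batch total: Σ batch = 2163 kg; Σ batch·LOI gives LOI loss = 162.7 kg; yield = glass ÷ total batch = 92.48%.

Revised batch per 2000 kg fused product:
  glass-grade sand: 1746 kg
  lithium carbonate: 234.1 kg
  barium carbonate: 85.35 kg
  ZnO: 55.97 kg
  calcined alumina: 41.31 kg
Total batch = 2163 kg; LOI loss = 162.7 kg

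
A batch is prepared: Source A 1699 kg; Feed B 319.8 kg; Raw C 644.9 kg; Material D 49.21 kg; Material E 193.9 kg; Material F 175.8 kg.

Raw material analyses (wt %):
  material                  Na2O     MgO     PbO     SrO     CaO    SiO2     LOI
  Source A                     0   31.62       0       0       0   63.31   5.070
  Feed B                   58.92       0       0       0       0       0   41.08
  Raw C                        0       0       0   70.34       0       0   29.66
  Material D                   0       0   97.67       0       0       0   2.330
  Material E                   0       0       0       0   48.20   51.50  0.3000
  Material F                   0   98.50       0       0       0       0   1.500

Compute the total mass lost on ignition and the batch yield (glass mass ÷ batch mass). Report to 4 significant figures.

LOI loss = 413.2 kg; glass = 2669 kg; yield = 86.60%

Values along the way are shown, rounded to 4 significant figures, as written; all internal work keeps full float precision at every stage; each reported number is rounded a single time. The derived quantities, which include the yield, the totals, the six compositions, ignition loss, glass mass, are rebuilt in full float precision, as quoted within the question or the answer, starting from the weights per 2669 kg of glass.
Per-material ignition loss:
  Source A: 1699 × 0.05070 = 86.14 kg
  Feed B: 319.8 × 0.4108 = 131.4 kg
  Raw C: 644.9 × 0.2966 = 191.3 kg
  Material D: 49.21 × 0.02330 = 1.147 kg
  Material E: 193.9 × 0.003000 = 0.5817 kg
  Material F: 175.8 × 0.01500 = 2.637 kg
Total LOI = 413.2 kg
Glass = batch − LOI = 3083 − 413.2 = 2669 kg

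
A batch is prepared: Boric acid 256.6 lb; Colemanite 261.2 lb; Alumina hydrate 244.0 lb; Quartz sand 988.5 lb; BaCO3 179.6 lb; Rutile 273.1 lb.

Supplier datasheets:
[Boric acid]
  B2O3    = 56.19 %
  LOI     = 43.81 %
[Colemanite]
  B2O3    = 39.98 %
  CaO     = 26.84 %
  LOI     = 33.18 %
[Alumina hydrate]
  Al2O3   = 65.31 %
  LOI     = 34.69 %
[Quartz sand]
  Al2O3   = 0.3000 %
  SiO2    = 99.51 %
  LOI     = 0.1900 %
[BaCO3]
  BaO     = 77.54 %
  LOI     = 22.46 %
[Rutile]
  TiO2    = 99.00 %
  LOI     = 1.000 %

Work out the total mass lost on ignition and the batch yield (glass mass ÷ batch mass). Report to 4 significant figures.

LOI loss = 328.7 lb; glass = 1874 lb; yield = 85.08%

Each numeric step keeps full float precision end to end — in-progress results appear rounded to 4 significant digits at each printed step. Every reported number is rounded a single time; all derived quantities, which include the yield, totals, LOI, the six compositions, glass mass, are computed in full precision, as written in the question or the answer, starting from the weights on 1874 lb of glass.
Each material's LOI contribution:
  Boric acid: 256.6 × 0.4381 = 112.4 lb
  Colemanite: 261.2 × 0.3318 = 86.67 lb
  Alumina hydrate: 244.0 × 0.3469 = 84.64 lb
  Quartz sand: 988.5 × 0.001900 = 1.878 lb
  BaCO3: 179.6 × 0.2246 = 40.34 lb
  Rutile: 273.1 × 0.01000 = 2.731 lb
Total LOI = 328.7 lb
Glass = batch − LOI = 2203 − 328.7 = 1874 lb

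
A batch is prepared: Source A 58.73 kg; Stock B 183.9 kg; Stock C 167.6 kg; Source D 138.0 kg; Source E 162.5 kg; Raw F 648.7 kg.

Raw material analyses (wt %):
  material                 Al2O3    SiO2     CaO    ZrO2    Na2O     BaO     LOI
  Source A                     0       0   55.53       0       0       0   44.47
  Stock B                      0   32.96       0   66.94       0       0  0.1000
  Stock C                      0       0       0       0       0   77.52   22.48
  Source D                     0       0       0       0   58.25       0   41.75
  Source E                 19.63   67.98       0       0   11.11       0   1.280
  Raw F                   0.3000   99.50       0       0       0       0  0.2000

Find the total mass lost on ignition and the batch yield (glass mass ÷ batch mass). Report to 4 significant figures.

LOI loss = 125.0 kg; glass = 1234 kg; yield = 90.81%

Each numeric step holds full float precision in every operation; mid-chain values appear, with 4-significant-digit rounding, in the working — every reported number is rounded just once — derived quantities are recomputed in full float precision (the totals, the yield, six oxide percentages, glass mass, ignition loss) from the batch weights on 1234 kg of glass exactly as printed in the question or the answer.
Per-material ignition loss:
  Source A: 58.73 × 0.4447 = 26.12 kg
  Stock B: 183.9 × 0.001000 = 0.1839 kg
  Stock C: 167.6 × 0.2248 = 37.68 kg
  Source D: 138.0 × 0.4175 = 57.61 kg
  Source E: 162.5 × 0.01280 = 2.080 kg
  Raw F: 648.7 × 0.002000 = 1.297 kg
Total LOI = 125.0 kg
Glass = batch − LOI = 1359 − 125.0 = 1234 kg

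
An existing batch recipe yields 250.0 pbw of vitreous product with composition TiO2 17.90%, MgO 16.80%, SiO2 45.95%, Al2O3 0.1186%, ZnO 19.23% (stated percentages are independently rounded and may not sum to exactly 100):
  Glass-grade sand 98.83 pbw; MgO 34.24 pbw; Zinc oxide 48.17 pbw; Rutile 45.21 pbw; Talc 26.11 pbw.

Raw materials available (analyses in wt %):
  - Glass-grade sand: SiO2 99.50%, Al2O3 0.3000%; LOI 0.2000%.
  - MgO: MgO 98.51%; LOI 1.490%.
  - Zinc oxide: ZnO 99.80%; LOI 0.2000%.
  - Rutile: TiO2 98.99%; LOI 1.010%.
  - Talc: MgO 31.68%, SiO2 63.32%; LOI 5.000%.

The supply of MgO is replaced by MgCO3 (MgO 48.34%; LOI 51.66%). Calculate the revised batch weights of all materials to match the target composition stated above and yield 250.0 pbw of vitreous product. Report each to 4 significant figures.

Revised batch per 250.0 pbw vitreous product:
  Glass-grade sand: 98.83 pbw
  MgCO3: 69.77 pbw
  Zinc oxide: 48.17 pbw
  Rutile: 45.21 pbw
  Talc: 26.11 pbw
Total batch = 288.1 pbw; LOI loss = 38.10 pbw

Working values appear rounded off to 4 significant digits alongside each step. Each numeric step keeps exact precision in all steps — a single rounding finalizes each reported number; all derived quantities (the yield, LOI, glass mass, five oxide percentages, totals) are re-derived starting from the weights for 250.0 pbw of glass at full precision, exactly as printed in the problem or the answer.
The oxide mass targets at 250.0 pbw vitreous product:
  TiO2: 17.90% × 250.0 = 44.75 pbw
  MgO: 16.80% × 250.0 = 42.00 pbw
  SiO2: 45.95% × 250.0 = 114.9 pbw
  Al2O3: 0.1186% × 250.0 = 0.2965 pbw
  ZnO: 19.23% × 250.0 = 48.08 pbw
Verifying the oxide balance from the weights as reported, on the stated basis (delivered sums recover each target given rounding of the digits):
  TiO2: 45.21·0.9899 = 44.75 pbw (target 44.75 pbw)
  MgO: 69.77·0.4834 + 26.11·0.3168 = 42.00 pbw (target 42.00 pbw)
  SiO2: 98.83·0.9950 + 26.11·0.6332 = 114.9 pbw (target 114.9 pbw)
  Al2O3: 98.83·0.003000 = 0.2965 pbw (target 0.2965 pbw)
  ZnO: 48.17·0.9980 = 48.07 pbw (target 48.08 pbw)
Mass balance on the glass: total batch − LOI = 250.0 pbw (per-oxide target masses sum to 250.0 pbw; with the basis standing at 250.0 pbw — deltas are rounding alone).
Total batch = Σ batch = 288.1 pbw; the LOI term Σ batch·LOI equals 38.10 pbw; glass ÷ batch gives a yield of 86.78%.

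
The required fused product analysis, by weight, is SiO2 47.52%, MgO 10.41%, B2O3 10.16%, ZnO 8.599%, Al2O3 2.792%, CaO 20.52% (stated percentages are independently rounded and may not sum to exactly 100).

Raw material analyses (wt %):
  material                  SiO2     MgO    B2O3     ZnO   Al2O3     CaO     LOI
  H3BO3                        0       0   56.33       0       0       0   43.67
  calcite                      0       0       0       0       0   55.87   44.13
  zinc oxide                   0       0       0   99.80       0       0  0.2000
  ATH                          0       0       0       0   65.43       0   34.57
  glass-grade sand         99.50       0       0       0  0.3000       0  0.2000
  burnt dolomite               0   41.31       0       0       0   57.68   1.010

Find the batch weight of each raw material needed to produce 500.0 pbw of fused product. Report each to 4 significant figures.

Batch per 500.0 pbw fused product:
  H3BO3: 90.18 pbw
  calcite: 53.56 pbw
  zinc oxide: 43.08 pbw
  ATH: 20.24 pbw
  glass-grade sand: 238.8 pbw
  burnt dolomite: 126.0 pbw
Total batch = 571.9 pbw; LOI loss = 71.85 pbw; yield = 87.44%

Intermediates are shown with 4-significant-figure rounding across the worked steps. The whole derivation carries full precision through every step — every reported figure is rounded a single time — all derived quantities, which include the yield, LOI, the totals, glass mass, six oxide percentages, are carried at full precision, exactly as shown in either problem or answer, starting from the weights at 500.0 pbw of glass.
Target masses of each oxide per 500.0 pbw fused product:
  SiO2: 47.52% × 500.0 = 237.6 pbw
  MgO: 10.41% × 500.0 = 52.05 pbw
  B2O3: 10.16% × 500.0 = 50.80 pbw
  ZnO: 8.599% × 500.0 = 43.00 pbw
  Al2O3: 2.792% × 500.0 = 13.96 pbw
  CaO: 20.52% × 500.0 = 102.6 pbw
Checking each oxide sum with the batch weights as given, under the basis named above (sum by sum, the targets are met up to rounding of the answer):
  SiO2: 238.8·0.9950 = 237.6 pbw (target 237.6 pbw)
  MgO: 126.0·0.4131 = 52.05 pbw (target 52.05 pbw)
  B2O3: 90.18·0.5633 = 50.80 pbw (target 50.80 pbw)
  ZnO: 43.08·0.9980 = 42.99 pbw (target 43.00 pbw)
  Al2O3: 20.24·0.6543 + 238.8·0.003000 = 13.96 pbw (target 13.96 pbw)
  CaO: 53.56·0.5587 + 126.0·0.5768 = 102.6 pbw (target 102.6 pbw)
Consistency of the glass mass: total batch − LOI = 500.0 pbw (per-oxide target masses sum to 500.0 pbw; with the basis standing at 500.0 pbw — differing by rounding only).
Batch grand total — Σ batch = 571.9 pbw; loss to ignition Σ batch·LOI = 71.85 pbw; yield = glass ÷ total batch = 87.44%.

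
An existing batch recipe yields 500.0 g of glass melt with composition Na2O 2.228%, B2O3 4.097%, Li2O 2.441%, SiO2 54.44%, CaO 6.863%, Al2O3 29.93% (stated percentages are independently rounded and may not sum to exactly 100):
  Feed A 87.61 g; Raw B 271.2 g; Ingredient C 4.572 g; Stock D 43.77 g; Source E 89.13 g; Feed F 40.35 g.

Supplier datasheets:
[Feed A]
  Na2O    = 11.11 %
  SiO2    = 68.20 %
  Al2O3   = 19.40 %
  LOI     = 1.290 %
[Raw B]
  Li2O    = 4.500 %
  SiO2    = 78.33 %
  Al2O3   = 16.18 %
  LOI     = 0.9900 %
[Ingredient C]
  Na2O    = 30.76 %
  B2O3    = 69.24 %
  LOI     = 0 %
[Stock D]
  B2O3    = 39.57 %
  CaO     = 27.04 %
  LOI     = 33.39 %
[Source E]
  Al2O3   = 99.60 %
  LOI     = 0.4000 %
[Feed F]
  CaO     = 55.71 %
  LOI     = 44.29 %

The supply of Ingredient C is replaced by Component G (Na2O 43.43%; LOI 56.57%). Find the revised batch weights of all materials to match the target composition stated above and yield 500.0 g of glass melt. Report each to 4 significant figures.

Mid-chain values are shown rounded off to 4 significant figures on the page; every computation carries exact precision throughout. Each reported figure is rounded only once; the derived quantities are rebuilt in full float precision (yield, the totals, LOI, the six compositions, glass mass) from the weighed amounts on 500.0 g of glass, exactly as shown in the question or the answer.
Oxide-by-oxide targets in 500.0 g glass melt:
  Na2O: 2.228% × 500.0 = 11.14 g
  B2O3: 4.097% × 500.0 = 20.48 g
  Li2O: 2.441% × 500.0 = 12.20 g
  SiO2: 54.44% × 500.0 = 272.2 g
  CaO: 6.863% × 500.0 = 34.32 g
  Al2O3: 29.93% × 500.0 = 149.6 g
Checking each oxide sum on the weights just shown, per the basis as stated (target by target, the sums agree inside rounding margins):
  Na2O: 87.61·0.1111 + 3.238·0.4343 = 11.14 g (target 11.14 g)
  B2O3: 51.77·0.3957 = 20.49 g (target 20.48 g)
  Li2O: 271.2·0.04500 = 12.20 g (target 12.20 g)
  SiO2: 87.61·0.6820 + 271.2·0.7833 = 272.2 g (target 272.2 g)
  CaO: 51.77·0.2704 + 36.47·0.5571 = 34.32 g (target 34.32 g)
  Al2O3: 87.61·0.1940 + 271.2·0.1618 + 89.13·0.9960 = 149.6 g (target 149.6 g)
Glass mass check: total batch − LOI = 500.0 g (summing oxide targets gives 500.0 g; versus the stated basis of 500.0 g — differing by rounding only).
Whole-batch sum: Σ batch = 539.4 g; the LOI term Σ batch·LOI equals 39.44 g; yield = glass ÷ total batch = 92.69%.

Revised batch per 500.0 g glass melt:
  Feed A: 87.61 g
  Raw B: 271.2 g
  Component G: 3.238 g
  Stock D: 51.77 g
  Source E: 89.13 g
  Feed F: 36.47 g
Total batch = 539.4 g; LOI loss = 39.44 g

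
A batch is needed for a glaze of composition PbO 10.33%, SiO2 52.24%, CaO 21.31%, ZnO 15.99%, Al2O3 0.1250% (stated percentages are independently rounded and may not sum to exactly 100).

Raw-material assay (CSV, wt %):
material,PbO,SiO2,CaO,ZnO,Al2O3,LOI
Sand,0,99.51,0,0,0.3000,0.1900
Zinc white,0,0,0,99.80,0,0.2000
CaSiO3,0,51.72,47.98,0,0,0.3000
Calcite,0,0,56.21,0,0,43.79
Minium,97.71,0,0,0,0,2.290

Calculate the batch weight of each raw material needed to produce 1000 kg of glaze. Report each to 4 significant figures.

Batch per 1000 kg glaze:
  Sand: 416.7 kg
  Zinc white: 160.2 kg
  CaSiO3: 208.4 kg
  Calcite: 201.2 kg
  Minium: 105.7 kg
Total batch = 1092 kg; LOI loss = 92.26 kg; yield = 91.55%

All internal work carries exact precision all the way through; mid-chain values are displayed (rounded to 4 significant figures) across the worked steps — exactly one rounding goes into each reported figure. The derived quantities are re-derived in full float precision (LOI, net glass mass, yield, totals, five oxide percentages) using the weight values per 1000 kg of glass, exactly as shown in problem or answer.
Per-oxide target masses for 1000 kg glaze:
  PbO: 10.33% × 1000 = 103.3 kg
  SiO2: 52.24% × 1000 = 522.4 kg
  CaO: 21.31% × 1000 = 213.1 kg
  ZnO: 15.99% × 1000 = 159.9 kg
  Al2O3: 0.1250% × 1000 = 1.250 kg
Checking each oxide sum working from each reported weight, relative to the basis at hand (sum by sum, the targets are met given rounding of the digits):
  PbO: 105.7·0.9771 = 103.3 kg (target 103.3 kg)
  SiO2: 416.7·0.9951 + 208.4·0.5172 = 522.4 kg (target 522.4 kg)
  CaO: 208.4·0.4798 + 201.2·0.5621 = 213.1 kg (target 213.1 kg)
  ZnO: 160.2·0.9980 = 159.9 kg (target 159.9 kg)
  Al2O3: 416.7·0.003000 = 1.250 kg (target 1.250 kg)
Glass-mass bookkeeping: batch total minus LOI = 999.9 kg (targets for the oxides total 1000 kg; with the basis standing at 1000 kg — a pure rounding effect).
Summing the batch: Σ batch = 1092 kg; ignition loss, Σ(batch × LOI) = 92.26 kg; the yield ratio, glass ÷ batch: 91.55%.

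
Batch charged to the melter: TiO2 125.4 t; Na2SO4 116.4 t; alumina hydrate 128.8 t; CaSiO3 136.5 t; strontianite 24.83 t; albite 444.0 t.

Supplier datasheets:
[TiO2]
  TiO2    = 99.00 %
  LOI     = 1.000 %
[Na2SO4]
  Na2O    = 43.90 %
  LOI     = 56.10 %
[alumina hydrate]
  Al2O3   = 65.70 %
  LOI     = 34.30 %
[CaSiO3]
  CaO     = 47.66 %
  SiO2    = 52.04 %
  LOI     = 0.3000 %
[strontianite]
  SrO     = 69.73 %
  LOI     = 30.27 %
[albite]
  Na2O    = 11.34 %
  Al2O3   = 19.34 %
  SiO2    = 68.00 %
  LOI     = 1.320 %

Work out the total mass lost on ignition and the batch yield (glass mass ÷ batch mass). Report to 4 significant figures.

LOI loss = 124.5 t; glass = 851.4 t; yield = 87.24%

All arithmetic keeps full float precision from start to finish. Rounding to four significant digits governs every mid-chain value as displayed; each reported figure is rounded just once — derived quantities are carried using the weight values on 851.4 t of glass at full float precision (net glass mass, LOI, the totals, the six compositions, the yield) as written in either problem or answer.
Each material's LOI contribution:
  TiO2: 125.4 × 0.01000 = 1.254 t
  Na2SO4: 116.4 × 0.5610 = 65.30 t
  alumina hydrate: 128.8 × 0.3430 = 44.18 t
  CaSiO3: 136.5 × 0.003000 = 0.4095 t
  strontianite: 24.83 × 0.3027 = 7.516 t
  albite: 444.0 × 0.01320 = 5.861 t
Total LOI = 124.5 t
Glass = batch − LOI = 975.9 − 124.5 = 851.4 t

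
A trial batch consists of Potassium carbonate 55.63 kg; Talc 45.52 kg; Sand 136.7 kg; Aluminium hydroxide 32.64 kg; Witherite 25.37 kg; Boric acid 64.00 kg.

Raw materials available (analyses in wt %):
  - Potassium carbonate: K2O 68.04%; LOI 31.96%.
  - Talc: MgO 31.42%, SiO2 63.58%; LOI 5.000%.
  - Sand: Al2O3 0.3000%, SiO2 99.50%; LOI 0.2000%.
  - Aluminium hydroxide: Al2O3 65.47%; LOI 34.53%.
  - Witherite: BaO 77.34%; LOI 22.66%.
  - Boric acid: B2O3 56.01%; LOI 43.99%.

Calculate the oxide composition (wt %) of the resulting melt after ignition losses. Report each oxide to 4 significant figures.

Glass mass = 294.4 kg (batch 359.9 − LOI 65.50).
Composition: B2O3 12.18%, Al2O3 7.399%, MgO 4.859%, SiO2 56.04%, K2O 12.86%, BaO 6.666%

Mid-chain values are printed, rounded to four significant digits, within the worked lines — all internal work maintains exact precision through every step. Each reported value receives exactly one rounding — derived quantities (ignition loss, the totals, yield, six oxide percentages, net glass mass) are computed in full float precision using the weight values at 294.4 kg of glass, as written in the problem or the answer.
What the batch supplies per oxide:
  B2O3: 64.00·0.5601 = 35.85 kg
  Al2O3: 136.7·0.003000 + 32.64·0.6547 = 21.78 kg
  MgO: 45.52·0.3142 = 14.30 kg
  SiO2: 45.52·0.6358 + 136.7·0.9950 = 165.0 kg
  K2O: 55.63·0.6804 = 37.85 kg
  BaO: 25.37·0.7734 = 19.62 kg
LOI: 55.63·0.3196 + 45.52·0.05000 + 136.7·0.002000 + 32.64·0.3453 + 25.37·0.2266 + 64.00·0.4399 = 65.50 kg
Glass mass = batch − LOI = 359.9 − 65.50 = 294.4 kg (matching Σ of the oxides)
percent share: oxide ÷ glass, ×100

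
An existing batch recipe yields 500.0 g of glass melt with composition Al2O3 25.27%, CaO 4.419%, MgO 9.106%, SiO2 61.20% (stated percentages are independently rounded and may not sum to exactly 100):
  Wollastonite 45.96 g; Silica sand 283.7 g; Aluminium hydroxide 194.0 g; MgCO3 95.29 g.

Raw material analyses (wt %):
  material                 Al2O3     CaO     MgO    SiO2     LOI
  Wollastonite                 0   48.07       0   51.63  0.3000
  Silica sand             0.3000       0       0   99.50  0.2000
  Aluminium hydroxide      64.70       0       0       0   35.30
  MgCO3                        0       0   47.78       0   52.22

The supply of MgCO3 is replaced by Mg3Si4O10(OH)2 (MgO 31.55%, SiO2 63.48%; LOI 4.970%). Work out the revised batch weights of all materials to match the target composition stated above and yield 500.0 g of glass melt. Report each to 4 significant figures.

All internal work runs at full precision throughout — working values are shown rounded to 4 significant figures at each printed step; a single rounding completes each reported result — all derived quantities, including net glass mass, totals, ignition loss, yield, four oxide percentages, are carried starting from the weights for 500.0 g of glass in exact precision, as quoted within either problem or answer.
Target oxide masses per 500.0 g glass melt:
  Al2O3: 25.27% × 500.0 = 126.4 g
  CaO: 4.419% × 500.0 = 22.10 g
  MgO: 9.106% × 500.0 = 45.53 g
  SiO2: 61.20% × 500.0 = 306.0 g
Mass-balance tally per oxide applying the batch weights above, under the basis named above (delivered sums recover each target exact up to rounding of places):
  Al2O3: 191.6·0.003000 + 194.4·0.6470 = 126.4 g (target 126.4 g)
  CaO: 45.96·0.4807 = 22.09 g (target 22.10 g)
  MgO: 144.3·0.3155 = 45.53 g (target 45.53 g)
  SiO2: 45.96·0.5163 + 191.6·0.9950 + 144.3·0.6348 = 306.0 g (target 306.0 g)
Glass mass check: Σ batch − LOI loss = 499.9 g (targets for the oxides total 500.0 g; versus the stated basis of 500.0 g — gaps are rounding artifacts).
Adding the batch up: Σ batch = 576.3 g; ignition loss, Σ(batch × LOI) = 76.32 g; yield: glass divided by total = 86.76%.

Revised batch per 500.0 g glass melt:
  Wollastonite: 45.96 g
  Silica sand: 191.6 g
  Aluminium hydroxide: 194.4 g
  Mg3Si4O10(OH)2: 144.3 g
Total batch = 576.3 g; LOI loss = 76.32 g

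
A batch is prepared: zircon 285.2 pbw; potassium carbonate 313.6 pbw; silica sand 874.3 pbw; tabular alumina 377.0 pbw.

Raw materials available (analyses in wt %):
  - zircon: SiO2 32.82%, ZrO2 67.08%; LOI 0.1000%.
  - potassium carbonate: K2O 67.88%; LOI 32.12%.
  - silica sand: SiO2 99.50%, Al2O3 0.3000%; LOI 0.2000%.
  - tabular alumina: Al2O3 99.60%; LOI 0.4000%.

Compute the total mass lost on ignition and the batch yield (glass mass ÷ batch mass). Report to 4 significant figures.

Values along the way are printed rounded off to 4 significant digits when written out. All internal work maintains full float precision from start to finish; a single rounding produces each reported result; all derived quantities are re-derived from the batch weights on 1746 pbw of glass at full float precision (yield, totals, glass mass, ignition loss, four oxide percentages) as written in problem or answer.
Material-by-material LOI:
  zircon: 285.2 × 0.001000 = 0.2852 pbw
  potassium carbonate: 313.6 × 0.3212 = 100.7 pbw
  silica sand: 874.3 × 0.002000 = 1.749 pbw
  tabular alumina: 377.0 × 0.004000 = 1.508 pbw
Total LOI = 104.3 pbw
Glass = batch − LOI = 1850 − 104.3 = 1746 pbw

LOI loss = 104.3 pbw; glass = 1746 pbw; yield = 94.36%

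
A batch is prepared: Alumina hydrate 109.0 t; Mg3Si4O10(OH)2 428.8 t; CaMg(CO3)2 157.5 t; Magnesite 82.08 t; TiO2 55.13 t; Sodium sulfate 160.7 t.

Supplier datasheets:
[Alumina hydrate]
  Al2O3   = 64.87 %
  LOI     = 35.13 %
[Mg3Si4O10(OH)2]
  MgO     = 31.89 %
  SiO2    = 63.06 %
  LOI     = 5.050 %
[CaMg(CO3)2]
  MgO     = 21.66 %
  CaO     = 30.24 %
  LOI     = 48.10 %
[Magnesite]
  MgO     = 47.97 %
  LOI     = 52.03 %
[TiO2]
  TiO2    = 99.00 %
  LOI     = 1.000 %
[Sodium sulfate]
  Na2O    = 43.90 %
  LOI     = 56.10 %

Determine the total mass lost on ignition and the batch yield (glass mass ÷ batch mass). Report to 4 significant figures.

The whole derivation runs at full float precision from first step to last; in-progress results are displayed with 4-significant-figure rounding in the printout; each reported figure sees exactly one rounding. Derived quantities are re-derived from the weighed amounts on 724.1 t of glass at full float precision (glass mass, the totals, ignition loss, six oxide percentages, the yield), as given in the problem or answer text.
LOI of each material in turn:
  Alumina hydrate: 109.0 × 0.3513 = 38.29 t
  Mg3Si4O10(OH)2: 428.8 × 0.05050 = 21.65 t
  CaMg(CO3)2: 157.5 × 0.4810 = 75.76 t
  Magnesite: 82.08 × 0.5203 = 42.71 t
  TiO2: 55.13 × 0.01000 = 0.5513 t
  Sodium sulfate: 160.7 × 0.5610 = 90.15 t
Total LOI = 269.1 t
Glass = batch − LOI = 993.2 − 269.1 = 724.1 t

LOI loss = 269.1 t; glass = 724.1 t; yield = 72.90%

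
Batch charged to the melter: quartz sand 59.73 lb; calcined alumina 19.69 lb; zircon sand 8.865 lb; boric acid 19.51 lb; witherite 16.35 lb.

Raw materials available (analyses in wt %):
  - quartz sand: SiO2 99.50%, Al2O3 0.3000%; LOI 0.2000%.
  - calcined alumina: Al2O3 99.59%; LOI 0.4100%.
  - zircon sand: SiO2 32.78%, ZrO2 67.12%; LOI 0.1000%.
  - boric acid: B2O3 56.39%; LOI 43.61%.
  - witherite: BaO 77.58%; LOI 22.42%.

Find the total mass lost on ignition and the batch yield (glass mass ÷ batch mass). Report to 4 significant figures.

LOI loss = 12.38 lb; glass = 111.8 lb; yield = 90.03%

Intermediates appear rounded to four significant figures when written out; each numeric step holds exact precision from start to finish — each reported figure sees exactly one rounding. All derived quantities, which include yield, the totals, ignition loss, the five compositions, glass mass, are carried at full float precision, exactly as printed in the problem or answer text, from the weighed amounts on 111.8 lb of glass.
Material-by-material LOI:
  quartz sand: 59.73 × 0.002000 = 0.1195 lb
  calcined alumina: 19.69 × 0.004100 = 0.08073 lb
  zircon sand: 8.865 × 0.001000 = 0.008865 lb
  boric acid: 19.51 × 0.4361 = 8.508 lb
  witherite: 16.35 × 0.2242 = 3.666 lb
Total LOI = 12.38 lb
Glass = batch − LOI = 124.1 − 12.38 = 111.8 lb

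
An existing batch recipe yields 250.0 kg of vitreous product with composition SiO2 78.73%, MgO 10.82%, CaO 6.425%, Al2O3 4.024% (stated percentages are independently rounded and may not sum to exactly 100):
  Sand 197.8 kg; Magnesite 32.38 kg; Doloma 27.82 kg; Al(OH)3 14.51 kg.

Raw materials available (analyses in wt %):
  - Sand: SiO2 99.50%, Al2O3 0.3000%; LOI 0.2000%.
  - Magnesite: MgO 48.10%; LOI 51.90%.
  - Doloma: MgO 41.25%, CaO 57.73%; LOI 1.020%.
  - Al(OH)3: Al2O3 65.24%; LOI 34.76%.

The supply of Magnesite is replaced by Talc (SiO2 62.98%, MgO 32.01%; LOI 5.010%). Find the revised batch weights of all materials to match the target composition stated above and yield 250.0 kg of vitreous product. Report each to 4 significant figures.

Revised batch per 250.0 kg vitreous product:
  Sand: 167.0 kg
  Talc: 48.65 kg
  Doloma: 27.82 kg
  Al(OH)3: 14.65 kg
Total batch = 258.1 kg; LOI loss = 8.147 kg

Intermediates are displayed, rounded to 4 significant figures, in the printout — the whole derivation runs at exact precision in every operation; exactly one rounding is applied to every reported value — the derived quantities, which include ignition loss, yield, the totals, the four compositions, glass mass, are re-derived in full float precision, as quoted within question or answer, using the weight values at 250.0 kg of glass.
Per-oxide target masses for 250.0 kg vitreous product:
  SiO2: 78.73% × 250.0 = 196.8 kg
  MgO: 10.82% × 250.0 = 27.05 kg
  CaO: 6.425% × 250.0 = 16.06 kg
  Al2O3: 4.024% × 250.0 = 10.06 kg
Per-oxide balance check given the weights on record, at the basis given (sums match the target masses up to rounding of the answer):
  SiO2: 167.0·0.9950 + 48.65·0.6298 = 196.8 kg (target 196.8 kg)
  MgO: 48.65·0.3201 + 27.82·0.4125 = 27.05 kg (target 27.05 kg)
  CaO: 27.82·0.5773 = 16.06 kg (target 16.06 kg)
  Al2O3: 167.0·0.003000 + 14.65·0.6524 = 10.06 kg (target 10.06 kg)
Glass-mass sanity pass: Σ batch − LOI loss = 250.0 kg (per-oxide target masses sum to 250.0 kg; with the basis standing at 250.0 kg — a pure rounding effect).
Batch grand total — Σ batch = 258.1 kg; loss to ignition Σ batch·LOI = 8.147 kg; yield, glass over the total, = 96.84%.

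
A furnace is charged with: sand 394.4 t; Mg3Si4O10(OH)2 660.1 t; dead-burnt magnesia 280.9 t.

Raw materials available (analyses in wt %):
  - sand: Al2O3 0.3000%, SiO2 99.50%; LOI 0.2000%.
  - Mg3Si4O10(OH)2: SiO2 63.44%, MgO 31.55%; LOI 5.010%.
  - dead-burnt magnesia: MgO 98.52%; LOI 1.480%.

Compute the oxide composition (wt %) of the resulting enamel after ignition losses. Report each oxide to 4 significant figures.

Values along the way are shown, with 4-significant-figure rounding, across the worked steps — the working math carries full float precision from first step to last; each reported result undergoes a single rounding — derived quantities (net glass mass, yield, three oxide percentages, LOI, totals) are recomputed in full float precision from the batch weights at 1297 t of glass, as quoted within the question or the answer.
Oxide masses out of the charge:
  Al2O3: 394.4·0.003000 = 1.183 t
  SiO2: 394.4·0.9950 + 660.1·0.6344 = 811.2 t
  MgO: 660.1·0.3155 + 280.9·0.9852 = 485.0 t
LOI: 394.4·0.002000 + 660.1·0.05010 + 280.9·0.01480 = 38.02 t
Net of LOI, the glass mass = 1335 − 38.02 = 1297 t (= Σ oxide masses)
each oxide over glass, ×100, is wt %

Glass mass = 1297 t (batch 1335 − LOI 38.02).
Composition: Al2O3 0.09120%, SiO2 62.53%, MgO 37.38%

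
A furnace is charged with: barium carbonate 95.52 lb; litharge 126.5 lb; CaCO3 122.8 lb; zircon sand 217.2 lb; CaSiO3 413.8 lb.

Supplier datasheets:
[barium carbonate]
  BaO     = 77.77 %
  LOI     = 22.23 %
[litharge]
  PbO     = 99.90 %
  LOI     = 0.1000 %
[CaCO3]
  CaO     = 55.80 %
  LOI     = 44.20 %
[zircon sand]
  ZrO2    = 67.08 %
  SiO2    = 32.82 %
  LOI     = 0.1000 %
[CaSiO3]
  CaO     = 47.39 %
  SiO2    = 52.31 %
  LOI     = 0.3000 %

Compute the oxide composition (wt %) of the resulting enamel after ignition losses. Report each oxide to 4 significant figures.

In-progress results appear, rounded to 4 significant figures, in the working; full float precision is carried at each step — a single rounding finalizes every reported figure — derived quantities, which include ignition loss, the five compositions, yield, totals, glass mass, are rebuilt at full float precision, as set out in question or answer, starting from the weights for 898.7 lb of glass.
Oxide-by-oxide delivered mass:
  PbO: 126.5·0.9990 = 126.4 lb
  CaO: 122.8·0.5580 + 413.8·0.4739 = 264.6 lb
  ZrO2: 217.2·0.6708 = 145.7 lb
  SiO2: 217.2·0.3282 + 413.8·0.5231 = 287.7 lb
  BaO: 95.52·0.7777 = 74.29 lb
LOI: 95.52·0.2223 + 126.5·0.001000 + 122.8·0.4420 + 217.2·0.001000 + 413.8·0.003000 = 77.10 lb
Glass mass = batch − LOI = 975.8 − 77.10 = 898.7 lb (the oxide masses sum to this)
each oxide over glass, ×100, is wt %

Glass mass = 898.7 lb (batch 975.8 − LOI 77.10).
Composition: PbO 14.06%, CaO 29.44%, ZrO2 16.21%, SiO2 32.02%, BaO 8.266%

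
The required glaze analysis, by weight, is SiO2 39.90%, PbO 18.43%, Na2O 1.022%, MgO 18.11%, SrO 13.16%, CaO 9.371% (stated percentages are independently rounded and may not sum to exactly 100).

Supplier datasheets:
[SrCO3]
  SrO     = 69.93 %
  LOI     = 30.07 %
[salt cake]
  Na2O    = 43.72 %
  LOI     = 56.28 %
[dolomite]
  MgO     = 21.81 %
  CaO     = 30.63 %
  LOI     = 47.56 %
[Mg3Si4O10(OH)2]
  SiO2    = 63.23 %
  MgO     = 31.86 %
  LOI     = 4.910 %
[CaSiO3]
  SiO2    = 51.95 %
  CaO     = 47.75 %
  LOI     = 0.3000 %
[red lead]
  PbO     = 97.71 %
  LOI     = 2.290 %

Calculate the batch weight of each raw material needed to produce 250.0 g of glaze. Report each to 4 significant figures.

The whole derivation maintains full float precision all the way through — values along the way appear, rounded to 4 significant digits, between the steps — each reported result takes exactly one rounding — all derived quantities (ignition loss, totals, glass mass, yield, the six compositions) are computed from the batch weights at 250.0 g of glass at exact precision as they appear in the question or the answer.
The oxide mass targets at 250.0 g glaze:
  SiO2: 39.90% × 250.0 = 99.75 g
  PbO: 18.43% × 250.0 = 46.08 g
  Na2O: 1.022% × 250.0 = 2.555 g
  MgO: 18.11% × 250.0 = 45.28 g
  SrO: 13.16% × 250.0 = 32.90 g
  CaO: 9.371% × 250.0 = 23.43 g
A balance pass over the oxides, using the reported weights, versus the basis set out (oxide sums agree with the targets modulo rounding of the values):
  SiO2: 128.2·0.6323 + 36.01·0.5195 = 99.77 g (target 99.75 g)
  PbO: 47.15·0.9771 = 46.07 g (target 46.08 g)
  Na2O: 5.844·0.4372 = 2.555 g (target 2.555 g)
  MgO: 20.35·0.2181 + 128.2·0.3186 = 45.28 g (target 45.28 g)
  SrO: 47.05·0.6993 = 32.90 g (target 32.90 g)
  CaO: 20.35·0.3063 + 36.01·0.4775 = 23.43 g (target 23.43 g)
Glass-mass bookkeeping: net batch after ignition = 250.0 g (summing oxide targets gives 250.0 g; with the basis standing at 250.0 g — a pure rounding effect).
Batch total: Σ batch = 284.6 g; ignition loss, Σ(batch × LOI) = 34.60 g; as yield: glass ÷ batch → 87.84%.

Batch per 250.0 g glaze:
  SrCO3: 47.05 g
  salt cake: 5.844 g
  dolomite: 20.35 g
  Mg3Si4O10(OH)2: 128.2 g
  CaSiO3: 36.01 g
  red lead: 47.15 g
Total batch = 284.6 g; LOI loss = 34.60 g; yield = 87.84%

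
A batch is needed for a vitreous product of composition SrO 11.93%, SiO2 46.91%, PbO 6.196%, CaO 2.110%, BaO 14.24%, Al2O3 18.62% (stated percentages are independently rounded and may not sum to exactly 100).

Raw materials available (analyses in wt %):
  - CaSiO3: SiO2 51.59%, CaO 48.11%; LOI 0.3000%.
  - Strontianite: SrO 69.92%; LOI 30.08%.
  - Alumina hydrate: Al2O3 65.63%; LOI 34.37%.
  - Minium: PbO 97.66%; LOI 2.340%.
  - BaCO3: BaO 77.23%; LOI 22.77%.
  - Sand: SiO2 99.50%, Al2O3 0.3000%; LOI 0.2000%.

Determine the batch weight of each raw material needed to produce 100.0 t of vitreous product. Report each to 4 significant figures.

Batch per 100.0 t vitreous product:
  CaSiO3: 4.386 t
  Strontianite: 17.06 t
  Alumina hydrate: 28.17 t
  Minium: 6.344 t
  BaCO3: 18.44 t
  Sand: 44.87 t
Total batch = 119.3 t; LOI loss = 19.26 t; yield = 83.85%

The intermediate values appear, with 4-significant-figure rounding, within the worked lines. Full precision is maintained in all steps — a single rounding completes each reported number; derived quantities, including net glass mass, six oxide percentages, the totals, the yield, ignition loss, are computed using the weight values at 100.0 t of glass in exact precision, exactly as shown in question or answer.
Oxide-by-oxide targets in 100.0 t vitreous product:
  SrO: 11.93% × 100.0 = 11.93 t
  SiO2: 46.91% × 100.0 = 46.91 t
  PbO: 6.196% × 100.0 = 6.196 t
  CaO: 2.110% × 100.0 = 2.110 t
  BaO: 14.24% × 100.0 = 14.24 t
  Al2O3: 18.62% × 100.0 = 18.62 t
Verifying the oxide balance from the weights as reported, relative to the basis at hand (every target is met by its sum given rounding of the digits):
  SrO: 17.06·0.6992 = 11.93 t (target 11.93 t)
  SiO2: 4.386·0.5159 + 44.87·0.9950 = 46.91 t (target 46.91 t)
  PbO: 6.344·0.9766 = 6.196 t (target 6.196 t)
  CaO: 4.386·0.4811 = 2.110 t (target 2.110 t)
  BaO: 18.44·0.7723 = 14.24 t (target 14.24 t)
  Al2O3: 28.17·0.6563 + 44.87·0.003000 = 18.62 t (target 18.62 t)
Auditing the glass mass value: whole batch net of LOI = 100.0 t (targets for the oxides total 100.0 t; basis as stated: 100.0 t — differing by rounding only).
Batch total: Σ batch = 119.3 t; ignition loss, Σ(batch × LOI) = 19.26 t; yield, glass over the total, = 83.85%.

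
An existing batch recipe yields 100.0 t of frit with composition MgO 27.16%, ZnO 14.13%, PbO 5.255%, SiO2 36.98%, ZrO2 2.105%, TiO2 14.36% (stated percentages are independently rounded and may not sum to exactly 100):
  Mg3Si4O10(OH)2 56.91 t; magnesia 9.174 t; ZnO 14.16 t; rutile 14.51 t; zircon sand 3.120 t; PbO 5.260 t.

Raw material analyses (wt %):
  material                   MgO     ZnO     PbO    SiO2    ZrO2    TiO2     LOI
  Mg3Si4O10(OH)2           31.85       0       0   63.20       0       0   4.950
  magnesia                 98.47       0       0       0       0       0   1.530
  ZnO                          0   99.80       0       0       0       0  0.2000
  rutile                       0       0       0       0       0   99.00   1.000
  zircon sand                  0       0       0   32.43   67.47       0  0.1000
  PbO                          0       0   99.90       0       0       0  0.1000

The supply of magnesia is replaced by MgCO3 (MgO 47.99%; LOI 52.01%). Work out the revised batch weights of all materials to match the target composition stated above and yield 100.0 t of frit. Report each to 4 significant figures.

The working math runs at full precision at each step; working values are shown (rounded to 4 significant digits) alongside each step; each reported result is rounded a single time — the derived quantities, including totals, the yield, LOI, net glass mass, the six compositions, are recomputed from the weighed amounts at 100.0 t of glass at full float precision exactly as shown in the problem or the answer.
Target masses of each oxide per 100.0 t frit:
  MgO: 27.16% × 100.0 = 27.16 t
  ZnO: 14.13% × 100.0 = 14.13 t
  PbO: 5.255% × 100.0 = 5.255 t
  SiO2: 36.98% × 100.0 = 36.98 t
  ZrO2: 2.105% × 100.0 = 2.105 t
  TiO2: 14.36% × 100.0 = 14.36 t
Balance tally, oxide-wise, working from each reported weight, versus the basis set out (every target is met by its sum net of answer rounding effects):
  MgO: 56.91·0.3185 + 18.82·0.4799 = 27.16 t (target 27.16 t)
  ZnO: 14.16·0.9980 = 14.13 t (target 14.13 t)
  PbO: 5.260·0.9990 = 5.255 t (target 5.255 t)
  SiO2: 56.91·0.6320 + 3.120·0.3243 = 36.98 t (target 36.98 t)
  ZrO2: 3.120·0.6747 = 2.105 t (target 2.105 t)
  TiO2: 14.51·0.9900 = 14.36 t (target 14.36 t)
Consistency of the glass mass: net batch after ignition = 99.99 t (targets for the oxides total 99.99 t; basis as stated: 100.0 t — deltas are rounding alone).
Total batch = Σ batch = 112.8 t; loss to ignition Σ batch·LOI = 12.79 t; yield = glass ÷ total batch = 88.66%.

Revised batch per 100.0 t frit:
  Mg3Si4O10(OH)2: 56.91 t
  MgCO3: 18.82 t
  ZnO: 14.16 t
  rutile: 14.51 t
  zircon sand: 3.120 t
  PbO: 5.260 t
Total batch = 112.8 t; LOI loss = 12.79 t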